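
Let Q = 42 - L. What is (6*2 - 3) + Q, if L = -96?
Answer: 147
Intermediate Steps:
Q = 138 (Q = 42 - 1*(-96) = 42 + 96 = 138)
(6*2 - 3) + Q = (6*2 - 3) + 138 = (12 - 3) + 138 = 9 + 138 = 147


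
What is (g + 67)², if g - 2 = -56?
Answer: 169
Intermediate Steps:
g = -54 (g = 2 - 56 = -54)
(g + 67)² = (-54 + 67)² = 13² = 169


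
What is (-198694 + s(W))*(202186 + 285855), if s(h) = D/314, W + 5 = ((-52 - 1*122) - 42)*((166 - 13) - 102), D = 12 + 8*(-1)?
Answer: -15224417521196/157 ≈ -9.6971e+10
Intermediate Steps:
D = 4 (D = 12 - 8 = 4)
W = -11021 (W = -5 + ((-52 - 1*122) - 42)*((166 - 13) - 102) = -5 + ((-52 - 122) - 42)*(153 - 102) = -5 + (-174 - 42)*51 = -5 - 216*51 = -5 - 11016 = -11021)
s(h) = 2/157 (s(h) = 4/314 = 4*(1/314) = 2/157)
(-198694 + s(W))*(202186 + 285855) = (-198694 + 2/157)*(202186 + 285855) = -31194956/157*488041 = -15224417521196/157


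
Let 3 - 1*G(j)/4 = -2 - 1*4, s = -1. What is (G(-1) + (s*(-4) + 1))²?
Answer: 1681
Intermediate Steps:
G(j) = 36 (G(j) = 12 - 4*(-2 - 1*4) = 12 - 4*(-2 - 4) = 12 - 4*(-6) = 12 + 24 = 36)
(G(-1) + (s*(-4) + 1))² = (36 + (-1*(-4) + 1))² = (36 + (4 + 1))² = (36 + 5)² = 41² = 1681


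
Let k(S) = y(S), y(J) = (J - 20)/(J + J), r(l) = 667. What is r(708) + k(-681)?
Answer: 909155/1362 ≈ 667.51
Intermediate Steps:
y(J) = (-20 + J)/(2*J) (y(J) = (-20 + J)/((2*J)) = (-20 + J)*(1/(2*J)) = (-20 + J)/(2*J))
k(S) = (-20 + S)/(2*S)
r(708) + k(-681) = 667 + (1/2)*(-20 - 681)/(-681) = 667 + (1/2)*(-1/681)*(-701) = 667 + 701/1362 = 909155/1362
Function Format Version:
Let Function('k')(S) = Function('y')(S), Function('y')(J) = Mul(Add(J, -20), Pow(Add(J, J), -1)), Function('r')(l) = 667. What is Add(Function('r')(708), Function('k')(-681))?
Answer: Rational(909155, 1362) ≈ 667.51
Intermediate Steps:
Function('y')(J) = Mul(Rational(1, 2), Pow(J, -1), Add(-20, J)) (Function('y')(J) = Mul(Add(-20, J), Pow(Mul(2, J), -1)) = Mul(Add(-20, J), Mul(Rational(1, 2), Pow(J, -1))) = Mul(Rational(1, 2), Pow(J, -1), Add(-20, J)))
Function('k')(S) = Mul(Rational(1, 2), Pow(S, -1), Add(-20, S))
Add(Function('r')(708), Function('k')(-681)) = Add(667, Mul(Rational(1, 2), Pow(-681, -1), Add(-20, -681))) = Add(667, Mul(Rational(1, 2), Rational(-1, 681), -701)) = Add(667, Rational(701, 1362)) = Rational(909155, 1362)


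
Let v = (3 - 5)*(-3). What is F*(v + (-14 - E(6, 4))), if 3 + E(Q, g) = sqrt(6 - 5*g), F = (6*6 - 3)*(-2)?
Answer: 330 + 66*I*sqrt(14) ≈ 330.0 + 246.95*I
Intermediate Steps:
F = -66 (F = (36 - 3)*(-2) = 33*(-2) = -66)
E(Q, g) = -3 + sqrt(6 - 5*g)
v = 6 (v = -2*(-3) = 6)
F*(v + (-14 - E(6, 4))) = -66*(6 + (-14 - (-3 + sqrt(6 - 5*4)))) = -66*(6 + (-14 - (-3 + sqrt(6 - 20)))) = -66*(6 + (-14 - (-3 + sqrt(-14)))) = -66*(6 + (-14 - (-3 + I*sqrt(14)))) = -66*(6 + (-14 + (3 - I*sqrt(14)))) = -66*(6 + (-11 - I*sqrt(14))) = -66*(-5 - I*sqrt(14)) = 330 + 66*I*sqrt(14)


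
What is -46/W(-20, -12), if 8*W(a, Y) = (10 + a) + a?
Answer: 184/15 ≈ 12.267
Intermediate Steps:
W(a, Y) = 5/4 + a/4 (W(a, Y) = ((10 + a) + a)/8 = (10 + 2*a)/8 = 5/4 + a/4)
-46/W(-20, -12) = -46/(5/4 + (¼)*(-20)) = -46/(5/4 - 5) = -46/(-15/4) = -46*(-4/15) = 184/15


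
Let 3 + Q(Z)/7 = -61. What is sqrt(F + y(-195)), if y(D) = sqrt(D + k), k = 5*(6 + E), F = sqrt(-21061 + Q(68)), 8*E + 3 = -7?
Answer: sqrt(2)*sqrt(I)*sqrt(sqrt(685) + 2*sqrt(21509))/2 ≈ 8.9372 + 8.9372*I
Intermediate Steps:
E = -5/4 (E = -3/8 + (1/8)*(-7) = -3/8 - 7/8 = -5/4 ≈ -1.2500)
Q(Z) = -448 (Q(Z) = -21 + 7*(-61) = -21 - 427 = -448)
F = I*sqrt(21509) (F = sqrt(-21061 - 448) = sqrt(-21509) = I*sqrt(21509) ≈ 146.66*I)
k = 95/4 (k = 5*(6 - 5/4) = 5*(19/4) = 95/4 ≈ 23.750)
y(D) = sqrt(95/4 + D) (y(D) = sqrt(D + 95/4) = sqrt(95/4 + D))
sqrt(F + y(-195)) = sqrt(I*sqrt(21509) + sqrt(95 + 4*(-195))/2) = sqrt(I*sqrt(21509) + sqrt(95 - 780)/2) = sqrt(I*sqrt(21509) + sqrt(-685)/2) = sqrt(I*sqrt(21509) + (I*sqrt(685))/2) = sqrt(I*sqrt(21509) + I*sqrt(685)/2)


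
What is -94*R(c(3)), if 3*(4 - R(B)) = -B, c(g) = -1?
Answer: -1034/3 ≈ -344.67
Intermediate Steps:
R(B) = 4 + B/3 (R(B) = 4 - (-1)*B/3 = 4 + B/3)
-94*R(c(3)) = -94*(4 + (⅓)*(-1)) = -94*(4 - ⅓) = -94*11/3 = -1034/3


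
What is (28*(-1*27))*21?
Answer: -15876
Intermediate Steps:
(28*(-1*27))*21 = (28*(-27))*21 = -756*21 = -15876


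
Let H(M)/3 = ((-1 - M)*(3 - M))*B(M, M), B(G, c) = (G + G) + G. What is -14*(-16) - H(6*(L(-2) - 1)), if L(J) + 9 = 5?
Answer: 258614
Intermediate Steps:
L(J) = -4 (L(J) = -9 + 5 = -4)
B(G, c) = 3*G (B(G, c) = 2*G + G = 3*G)
H(M) = 9*M*(-1 - M)*(3 - M) (H(M) = 3*(((-1 - M)*(3 - M))*(3*M)) = 3*(3*M*(-1 - M)*(3 - M)) = 9*M*(-1 - M)*(3 - M))
-14*(-16) - H(6*(L(-2) - 1)) = -14*(-16) - 9*6*(-4 - 1)*(-3 + (6*(-4 - 1))² - 12*(-4 - 1)) = 224 - 9*6*(-5)*(-3 + (6*(-5))² - 12*(-5)) = 224 - 9*(-30)*(-3 + (-30)² - 2*(-30)) = 224 - 9*(-30)*(-3 + 900 + 60) = 224 - 9*(-30)*957 = 224 - 1*(-258390) = 224 + 258390 = 258614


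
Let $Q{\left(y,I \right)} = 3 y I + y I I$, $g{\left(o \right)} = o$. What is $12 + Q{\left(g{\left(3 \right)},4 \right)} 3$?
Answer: $264$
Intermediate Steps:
$Q{\left(y,I \right)} = y I^{2} + 3 I y$ ($Q{\left(y,I \right)} = 3 I y + I y I = 3 I y + y I^{2} = y I^{2} + 3 I y$)
$12 + Q{\left(g{\left(3 \right)},4 \right)} 3 = 12 + 4 \cdot 3 \left(3 + 4\right) 3 = 12 + 4 \cdot 3 \cdot 7 \cdot 3 = 12 + 84 \cdot 3 = 12 + 252 = 264$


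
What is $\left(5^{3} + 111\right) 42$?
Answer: $9912$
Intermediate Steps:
$\left(5^{3} + 111\right) 42 = \left(125 + 111\right) 42 = 236 \cdot 42 = 9912$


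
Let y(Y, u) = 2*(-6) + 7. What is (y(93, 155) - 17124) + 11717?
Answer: -5412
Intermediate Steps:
y(Y, u) = -5 (y(Y, u) = -12 + 7 = -5)
(y(93, 155) - 17124) + 11717 = (-5 - 17124) + 11717 = -17129 + 11717 = -5412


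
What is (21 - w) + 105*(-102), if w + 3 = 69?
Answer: -10755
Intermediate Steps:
w = 66 (w = -3 + 69 = 66)
(21 - w) + 105*(-102) = (21 - 1*66) + 105*(-102) = (21 - 66) - 10710 = -45 - 10710 = -10755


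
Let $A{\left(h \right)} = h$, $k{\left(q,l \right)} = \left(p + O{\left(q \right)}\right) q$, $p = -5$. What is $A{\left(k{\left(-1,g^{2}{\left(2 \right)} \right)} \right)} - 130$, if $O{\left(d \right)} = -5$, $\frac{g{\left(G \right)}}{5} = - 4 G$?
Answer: $-120$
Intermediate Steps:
$g{\left(G \right)} = - 20 G$ ($g{\left(G \right)} = 5 \left(- 4 G\right) = - 20 G$)
$k{\left(q,l \right)} = - 10 q$ ($k{\left(q,l \right)} = \left(-5 - 5\right) q = - 10 q$)
$A{\left(k{\left(-1,g^{2}{\left(2 \right)} \right)} \right)} - 130 = \left(-10\right) \left(-1\right) - 130 = 10 - 130 = -120$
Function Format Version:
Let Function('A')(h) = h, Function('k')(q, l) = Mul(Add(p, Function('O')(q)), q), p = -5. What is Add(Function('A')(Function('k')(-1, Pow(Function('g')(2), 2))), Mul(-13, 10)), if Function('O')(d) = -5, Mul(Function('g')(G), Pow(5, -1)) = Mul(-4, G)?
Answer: -120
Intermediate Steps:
Function('g')(G) = Mul(-20, G) (Function('g')(G) = Mul(5, Mul(-4, G)) = Mul(-20, G))
Function('k')(q, l) = Mul(-10, q) (Function('k')(q, l) = Mul(Add(-5, -5), q) = Mul(-10, q))
Add(Function('A')(Function('k')(-1, Pow(Function('g')(2), 2))), Mul(-13, 10)) = Add(Mul(-10, -1), Mul(-13, 10)) = Add(10, -130) = -120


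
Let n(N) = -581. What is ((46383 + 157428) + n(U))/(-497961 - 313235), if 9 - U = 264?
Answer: -101615/405598 ≈ -0.25053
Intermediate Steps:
U = -255 (U = 9 - 1*264 = 9 - 264 = -255)
((46383 + 157428) + n(U))/(-497961 - 313235) = ((46383 + 157428) - 581)/(-497961 - 313235) = (203811 - 581)/(-811196) = 203230*(-1/811196) = -101615/405598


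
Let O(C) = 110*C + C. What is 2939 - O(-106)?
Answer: 14705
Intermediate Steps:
O(C) = 111*C
2939 - O(-106) = 2939 - 111*(-106) = 2939 - 1*(-11766) = 2939 + 11766 = 14705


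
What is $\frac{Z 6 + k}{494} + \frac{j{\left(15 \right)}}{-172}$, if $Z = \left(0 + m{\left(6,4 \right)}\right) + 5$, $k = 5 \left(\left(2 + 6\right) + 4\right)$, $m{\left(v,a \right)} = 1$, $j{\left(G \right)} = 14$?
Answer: $\frac{2399}{21242} \approx 0.11294$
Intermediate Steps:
$k = 60$ ($k = 5 \left(8 + 4\right) = 5 \cdot 12 = 60$)
$Z = 6$ ($Z = \left(0 + 1\right) + 5 = 1 + 5 = 6$)
$\frac{Z 6 + k}{494} + \frac{j{\left(15 \right)}}{-172} = \frac{6 \cdot 6 + 60}{494} + \frac{14}{-172} = \left(36 + 60\right) \frac{1}{494} + 14 \left(- \frac{1}{172}\right) = 96 \cdot \frac{1}{494} - \frac{7}{86} = \frac{48}{247} - \frac{7}{86} = \frac{2399}{21242}$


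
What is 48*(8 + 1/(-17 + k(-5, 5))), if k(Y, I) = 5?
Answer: 380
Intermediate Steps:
48*(8 + 1/(-17 + k(-5, 5))) = 48*(8 + 1/(-17 + 5)) = 48*(8 + 1/(-12)) = 48*(8 - 1/12) = 48*(95/12) = 380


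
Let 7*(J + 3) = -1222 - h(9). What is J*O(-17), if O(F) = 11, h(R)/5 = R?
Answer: -2024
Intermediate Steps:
h(R) = 5*R
J = -184 (J = -3 + (-1222 - 5*9)/7 = -3 + (-1222 - 1*45)/7 = -3 + (-1222 - 45)/7 = -3 + (⅐)*(-1267) = -3 - 181 = -184)
J*O(-17) = -184*11 = -2024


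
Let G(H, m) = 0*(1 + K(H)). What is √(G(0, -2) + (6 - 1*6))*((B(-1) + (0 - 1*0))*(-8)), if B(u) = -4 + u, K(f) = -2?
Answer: 0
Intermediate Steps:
G(H, m) = 0 (G(H, m) = 0*(1 - 2) = 0*(-1) = 0)
√(G(0, -2) + (6 - 1*6))*((B(-1) + (0 - 1*0))*(-8)) = √(0 + (6 - 1*6))*(((-4 - 1) + (0 - 1*0))*(-8)) = √(0 + (6 - 6))*((-5 + (0 + 0))*(-8)) = √(0 + 0)*((-5 + 0)*(-8)) = √0*(-5*(-8)) = 0*40 = 0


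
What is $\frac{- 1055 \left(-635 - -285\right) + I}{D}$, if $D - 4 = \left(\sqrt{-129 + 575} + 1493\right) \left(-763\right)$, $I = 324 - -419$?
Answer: $- \frac{421479375915}{1297414466651} + \frac{282304659 \sqrt{446}}{1297414466651} \approx -0.32027$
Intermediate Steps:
$I = 743$ ($I = 324 + 419 = 743$)
$D = -1139155 - 763 \sqrt{446}$ ($D = 4 + \left(\sqrt{-129 + 575} + 1493\right) \left(-763\right) = 4 + \left(\sqrt{446} + 1493\right) \left(-763\right) = 4 + \left(1493 + \sqrt{446}\right) \left(-763\right) = 4 - \left(1139159 + 763 \sqrt{446}\right) = -1139155 - 763 \sqrt{446} \approx -1.1553 \cdot 10^{6}$)
$\frac{- 1055 \left(-635 - -285\right) + I}{D} = \frac{- 1055 \left(-635 - -285\right) + 743}{-1139155 - 763 \sqrt{446}} = \frac{- 1055 \left(-635 + 285\right) + 743}{-1139155 - 763 \sqrt{446}} = \frac{\left(-1055\right) \left(-350\right) + 743}{-1139155 - 763 \sqrt{446}} = \frac{369250 + 743}{-1139155 - 763 \sqrt{446}} = \frac{369993}{-1139155 - 763 \sqrt{446}}$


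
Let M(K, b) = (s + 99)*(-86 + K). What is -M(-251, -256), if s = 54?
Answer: 51561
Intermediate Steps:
M(K, b) = -13158 + 153*K (M(K, b) = (54 + 99)*(-86 + K) = 153*(-86 + K) = -13158 + 153*K)
-M(-251, -256) = -(-13158 + 153*(-251)) = -(-13158 - 38403) = -1*(-51561) = 51561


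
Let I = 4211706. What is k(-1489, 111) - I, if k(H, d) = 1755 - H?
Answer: -4208462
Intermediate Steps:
k(-1489, 111) - I = (1755 - 1*(-1489)) - 1*4211706 = (1755 + 1489) - 4211706 = 3244 - 4211706 = -4208462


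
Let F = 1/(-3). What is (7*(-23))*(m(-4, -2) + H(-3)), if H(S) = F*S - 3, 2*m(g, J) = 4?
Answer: 0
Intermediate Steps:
F = -⅓ ≈ -0.33333
m(g, J) = 2 (m(g, J) = (½)*4 = 2)
H(S) = -3 - S/3 (H(S) = -S/3 - 3 = -3 - S/3)
(7*(-23))*(m(-4, -2) + H(-3)) = (7*(-23))*(2 + (-3 - ⅓*(-3))) = -161*(2 + (-3 + 1)) = -161*(2 - 2) = -161*0 = 0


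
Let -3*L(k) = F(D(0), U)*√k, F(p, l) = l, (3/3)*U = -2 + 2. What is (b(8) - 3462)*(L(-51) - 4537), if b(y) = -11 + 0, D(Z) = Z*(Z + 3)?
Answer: 15757001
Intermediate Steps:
D(Z) = Z*(3 + Z)
b(y) = -11
U = 0 (U = -2 + 2 = 0)
L(k) = 0 (L(k) = -0*√k = -⅓*0 = 0)
(b(8) - 3462)*(L(-51) - 4537) = (-11 - 3462)*(0 - 4537) = -3473*(-4537) = 15757001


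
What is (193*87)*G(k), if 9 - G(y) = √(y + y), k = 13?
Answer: 151119 - 16791*√26 ≈ 65501.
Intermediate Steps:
G(y) = 9 - √2*√y (G(y) = 9 - √(y + y) = 9 - √(2*y) = 9 - √2*√y)
(193*87)*G(k) = (193*87)*(9 - √2*√13) = 16791*(9 - √26) = 151119 - 16791*√26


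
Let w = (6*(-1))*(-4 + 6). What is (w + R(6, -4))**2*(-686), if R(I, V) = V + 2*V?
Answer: -395136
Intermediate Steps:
R(I, V) = 3*V
w = -12 (w = -6*2 = -12)
(w + R(6, -4))**2*(-686) = (-12 + 3*(-4))**2*(-686) = (-12 - 12)**2*(-686) = (-24)**2*(-686) = 576*(-686) = -395136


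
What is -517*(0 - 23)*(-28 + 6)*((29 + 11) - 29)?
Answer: -2877622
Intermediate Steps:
-517*(0 - 23)*(-28 + 6)*((29 + 11) - 29) = -517*(-23*(-22))*(40 - 29) = -261602*11 = -517*5566 = -2877622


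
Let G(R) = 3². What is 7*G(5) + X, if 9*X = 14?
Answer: 581/9 ≈ 64.556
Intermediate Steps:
X = 14/9 (X = (⅑)*14 = 14/9 ≈ 1.5556)
G(R) = 9
7*G(5) + X = 7*9 + 14/9 = 63 + 14/9 = 581/9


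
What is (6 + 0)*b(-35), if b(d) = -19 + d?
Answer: -324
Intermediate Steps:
(6 + 0)*b(-35) = (6 + 0)*(-19 - 35) = 6*(-54) = -324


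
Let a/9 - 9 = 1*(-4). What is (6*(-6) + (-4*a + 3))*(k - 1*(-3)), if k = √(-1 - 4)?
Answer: -639 - 213*I*√5 ≈ -639.0 - 476.28*I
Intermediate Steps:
k = I*√5 (k = √(-5) = I*√5 ≈ 2.2361*I)
a = 45 (a = 81 + 9*(1*(-4)) = 81 + 9*(-4) = 81 - 36 = 45)
(6*(-6) + (-4*a + 3))*(k - 1*(-3)) = (6*(-6) + (-4*45 + 3))*(I*√5 - 1*(-3)) = (-36 + (-180 + 3))*(I*√5 + 3) = (-36 - 177)*(3 + I*√5) = -213*(3 + I*√5) = -639 - 213*I*√5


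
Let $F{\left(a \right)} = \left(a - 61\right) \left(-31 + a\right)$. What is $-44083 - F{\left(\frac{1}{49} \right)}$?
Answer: $- \frac{110379067}{2401} \approx -45972.0$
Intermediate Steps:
$F{\left(a \right)} = \left(-61 + a\right) \left(-31 + a\right)$
$-44083 - F{\left(\frac{1}{49} \right)} = -44083 - \left(1891 + \left(\frac{1}{49}\right)^{2} - \frac{92}{49}\right) = -44083 - \left(1891 + \frac{1}{2401} - \frac{92}{49}\right) = -44083 - \frac{4535784}{2401} = - \frac{110379067}{2401}$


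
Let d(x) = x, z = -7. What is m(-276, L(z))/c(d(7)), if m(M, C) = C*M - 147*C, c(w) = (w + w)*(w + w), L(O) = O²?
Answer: -423/4 ≈ -105.75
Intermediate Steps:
c(w) = 4*w² (c(w) = (2*w)*(2*w) = 4*w²)
m(M, C) = -147*C + C*M
m(-276, L(z))/c(d(7)) = ((-7)²*(-147 - 276))/((4*7²)) = (49*(-423))/((4*49)) = -20727/196 = -20727*1/196 = -423/4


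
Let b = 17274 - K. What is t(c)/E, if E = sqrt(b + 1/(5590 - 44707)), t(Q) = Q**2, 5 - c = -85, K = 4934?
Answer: 8100*sqrt(18881923723143)/482703779 ≈ 72.917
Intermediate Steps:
c = 90 (c = 5 - 1*(-85) = 5 + 85 = 90)
b = 12340 (b = 17274 - 1*4934 = 17274 - 4934 = 12340)
E = sqrt(18881923723143)/39117 (E = sqrt(12340 + 1/(5590 - 44707)) = sqrt(12340 + 1/(-39117)) = sqrt(12340 - 1/39117) = sqrt(482703779/39117) = sqrt(18881923723143)/39117 ≈ 111.09)
t(c)/E = 90**2/((sqrt(18881923723143)/39117)) = 8100*(sqrt(18881923723143)/482703779) = 8100*sqrt(18881923723143)/482703779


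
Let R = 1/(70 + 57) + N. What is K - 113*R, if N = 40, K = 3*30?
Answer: -562723/127 ≈ -4430.9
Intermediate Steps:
K = 90
R = 5081/127 (R = 1/(70 + 57) + 40 = 1/127 + 40 = 5081/127 ≈ 40.008)
K - 113*R = 90 - 113*5081/127 = 90 - 574153/127 = -562723/127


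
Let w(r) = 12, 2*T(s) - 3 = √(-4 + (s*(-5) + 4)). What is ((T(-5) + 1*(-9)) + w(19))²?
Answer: 49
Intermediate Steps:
T(s) = 3/2 + √5*√(-s)/2 (T(s) = 3/2 + √(-4 + (s*(-5) + 4))/2 = 3/2 + √(-4 + (-5*s + 4))/2 = 3/2 + √(-4 + (4 - 5*s))/2 = 3/2 + √(-5*s)/2 = 3/2 + (√5*√(-s))/2 = 3/2 + √5*√(-s)/2)
((T(-5) + 1*(-9)) + w(19))² = (((3/2 + √5*√(-1*(-5))/2) + 1*(-9)) + 12)² = (((3/2 + √5*√5/2) - 9) + 12)² = (((3/2 + 5/2) - 9) + 12)² = ((4 - 9) + 12)² = (-5 + 12)² = 7² = 49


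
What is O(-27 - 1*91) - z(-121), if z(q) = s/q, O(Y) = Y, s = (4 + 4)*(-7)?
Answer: -14334/121 ≈ -118.46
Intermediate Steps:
s = -56 (s = 8*(-7) = -56)
z(q) = -56/q
O(-27 - 1*91) - z(-121) = (-27 - 1*91) - (-56)/(-121) = (-27 - 91) - (-56)*(-1)/121 = -118 - 1*56/121 = -118 - 56/121 = -14334/121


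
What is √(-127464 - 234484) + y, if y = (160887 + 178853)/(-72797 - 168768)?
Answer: -67948/48313 + 2*I*√90487 ≈ -1.4064 + 601.62*I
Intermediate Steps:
y = -67948/48313 (y = 339740/(-241565) = 339740*(-1/241565) = -67948/48313 ≈ -1.4064)
√(-127464 - 234484) + y = √(-127464 - 234484) - 67948/48313 = √(-361948) - 67948/48313 = 2*I*√90487 - 67948/48313 = -67948/48313 + 2*I*√90487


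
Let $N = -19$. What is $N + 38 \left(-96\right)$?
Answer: $-3667$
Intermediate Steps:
$N + 38 \left(-96\right) = -19 + 38 \left(-96\right) = -19 - 3648 = -3667$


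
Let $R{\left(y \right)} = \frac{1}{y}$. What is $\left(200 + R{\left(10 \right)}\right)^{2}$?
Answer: $\frac{4004001}{100} \approx 40040.0$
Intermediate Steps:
$\left(200 + R{\left(10 \right)}\right)^{2} = \left(200 + \frac{1}{10}\right)^{2} = \left(\frac{2001}{10}\right)^{2} = \frac{4004001}{100}$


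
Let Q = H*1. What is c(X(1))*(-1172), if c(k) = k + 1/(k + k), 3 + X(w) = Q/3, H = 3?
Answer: 2637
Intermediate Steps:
Q = 3 (Q = 3*1 = 3)
X(w) = -2 (X(w) = -3 + 3/3 = -3 + 3*(1/3) = -3 + 1 = -2)
c(k) = k + 1/(2*k)
c(X(1))*(-1172) = (-2 + (1/2)/(-2))*(-1172) = (-2 + (1/2)*(-1/2))*(-1172) = (-2 - 1/4)*(-1172) = -9/4*(-1172) = 2637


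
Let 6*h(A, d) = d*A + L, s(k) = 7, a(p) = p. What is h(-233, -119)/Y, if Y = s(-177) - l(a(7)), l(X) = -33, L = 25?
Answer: 3469/30 ≈ 115.63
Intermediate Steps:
h(A, d) = 25/6 + A*d/6 (h(A, d) = (d*A + 25)/6 = (A*d + 25)/6 = (25 + A*d)/6 = 25/6 + A*d/6)
Y = 40 (Y = 7 - 1*(-33) = 7 + 33 = 40)
h(-233, -119)/Y = (25/6 + (⅙)*(-233)*(-119))/40 = (25/6 + 27727/6)*(1/40) = (13876/3)*(1/40) = 3469/30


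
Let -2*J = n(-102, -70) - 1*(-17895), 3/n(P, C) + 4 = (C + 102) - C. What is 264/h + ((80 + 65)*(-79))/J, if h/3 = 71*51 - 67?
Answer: 4066848232/3116348001 ≈ 1.3050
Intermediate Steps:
n(P, C) = 3/98 (n(P, C) = 3/(-4 + ((C + 102) - C)) = 3/(-4 + ((102 + C) - C)) = 3/(-4 + 102) = 3/98)
h = 10662 (h = 3*(71*51 - 67) = 3*(3621 - 67) = 3*3554 = 10662)
J = -1753713/196 (J = -(3/98 - 1*(-17895))/2 = -(3/98 + 17895)/2 = -½*1753713/98 = -1753713/196 ≈ -8947.5)
264/h + ((80 + 65)*(-79))/J = 264/10662 + ((80 + 65)*(-79))/(-1753713/196) = 264*(1/10662) + (145*(-79))*(-196/1753713) = 44/1777 - 11455*(-196/1753713) = 44/1777 + 2245180/1753713 = 4066848232/3116348001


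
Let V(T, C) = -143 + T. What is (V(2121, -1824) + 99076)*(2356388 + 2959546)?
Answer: 537196394436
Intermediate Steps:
(V(2121, -1824) + 99076)*(2356388 + 2959546) = ((-143 + 2121) + 99076)*(2356388 + 2959546) = (1978 + 99076)*5315934 = 101054*5315934 = 537196394436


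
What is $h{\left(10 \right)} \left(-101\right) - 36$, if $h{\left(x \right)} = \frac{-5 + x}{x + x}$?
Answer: $- \frac{245}{4} \approx -61.25$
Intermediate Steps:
$h{\left(x \right)} = \frac{-5 + x}{2 x}$
$h{\left(10 \right)} \left(-101\right) - 36 = \frac{-5 + 10}{2 \cdot 10} \left(-101\right) - 36 = \frac{1}{2} \cdot \frac{1}{10} \cdot 5 \left(-101\right) - 36 = \frac{1}{4} \left(-101\right) - 36 = - \frac{101}{4} - 36 = - \frac{245}{4}$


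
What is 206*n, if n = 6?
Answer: 1236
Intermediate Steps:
206*n = 206*6 = 1236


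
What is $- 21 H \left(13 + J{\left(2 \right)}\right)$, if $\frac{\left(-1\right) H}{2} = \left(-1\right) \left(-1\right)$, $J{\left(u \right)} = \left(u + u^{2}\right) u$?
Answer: $1050$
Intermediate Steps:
$J{\left(u \right)} = u \left(u + u^{2}\right)$
$H = -2$ ($H = - 2 \left(\left(-1\right) \left(-1\right)\right) = \left(-2\right) 1 = -2$)
$- 21 H \left(13 + J{\left(2 \right)}\right) = \left(-21\right) \left(-2\right) \left(13 + 2^{2} \left(1 + 2\right)\right) = 42 \left(13 + 4 \cdot 3\right) = 42 \left(13 + 12\right) = 42 \cdot 25 = 1050$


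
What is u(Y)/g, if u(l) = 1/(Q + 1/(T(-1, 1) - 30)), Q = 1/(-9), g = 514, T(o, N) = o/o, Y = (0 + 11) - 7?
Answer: -261/19532 ≈ -0.013363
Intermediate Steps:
Y = 4 (Y = 11 - 7 = 4)
T(o, N) = 1
Q = -⅑ ≈ -0.11111
u(l) = -261/38 (u(l) = 1/(-⅑ + 1/(1 - 30)) = 1/(-⅑ + 1/(-29)) = 1/(-⅑ - 1/29) = 1/(-38/261) = -261/38)
u(Y)/g = -261/38/514 = -261/38*1/514 = -261/19532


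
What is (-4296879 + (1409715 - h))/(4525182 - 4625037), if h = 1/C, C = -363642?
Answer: 1049894091287/36311471910 ≈ 28.914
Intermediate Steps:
h = -1/363642 (h = 1/(-363642) = -1/363642 ≈ -2.7500e-6)
(-4296879 + (1409715 - h))/(4525182 - 4625037) = (-4296879 + (1409715 - 1*(-1/363642)))/(4525182 - 4625037) = (-4296879 + (1409715 + 1/363642))/(-99855) = (-4296879 + 512631582031/363642)*(-1/99855) = -1049894091287/363642*(-1/99855) = 1049894091287/36311471910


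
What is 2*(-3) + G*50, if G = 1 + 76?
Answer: 3844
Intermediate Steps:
G = 77
2*(-3) + G*50 = 2*(-3) + 77*50 = -6 + 3850 = 3844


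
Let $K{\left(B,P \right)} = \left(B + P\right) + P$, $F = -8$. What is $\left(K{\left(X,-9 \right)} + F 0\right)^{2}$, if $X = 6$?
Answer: $144$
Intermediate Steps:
$K{\left(B,P \right)} = B + 2 P$
$\left(K{\left(X,-9 \right)} + F 0\right)^{2} = \left(\left(6 + 2 \left(-9\right)\right) - 0\right)^{2} = \left(\left(6 - 18\right) + 0\right)^{2} = \left(-12 + 0\right)^{2} = \left(-12\right)^{2} = 144$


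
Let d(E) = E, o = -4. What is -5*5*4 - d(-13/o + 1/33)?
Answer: -13633/132 ≈ -103.28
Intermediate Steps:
-5*5*4 - d(-13/o + 1/33) = -5*5*4 - (-13/(-4) + 1/33) = -25*4 - (-13*(-1/4) + 1*(1/33)) = -100 - (13/4 + 1/33) = -100 - 1*433/132 = -100 - 433/132 = -13633/132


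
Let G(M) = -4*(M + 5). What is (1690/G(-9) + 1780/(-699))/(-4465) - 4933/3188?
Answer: -6250306813/3979943832 ≈ -1.5705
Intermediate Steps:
G(M) = -20 - 4*M (G(M) = -4*(5 + M) = -20 - 4*M)
(1690/G(-9) + 1780/(-699))/(-4465) - 4933/3188 = (1690/(-20 - 4*(-9)) + 1780/(-699))/(-4465) - 4933/3188 = (1690/(-20 + 36) + 1780*(-1/699))*(-1/4465) - 4933*1/3188 = (1690/16 - 1780/699)*(-1/4465) - 4933/3188 = (1690*(1/16) - 1780/699)*(-1/4465) - 4933/3188 = (845/8 - 1780/699)*(-1/4465) - 4933/3188 = (576415/5592)*(-1/4465) - 4933/3188 = -115283/4993656 - 4933/3188 = -6250306813/3979943832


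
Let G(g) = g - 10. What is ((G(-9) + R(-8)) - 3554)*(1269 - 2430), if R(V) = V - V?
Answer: 4148253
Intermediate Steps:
R(V) = 0
G(g) = -10 + g
((G(-9) + R(-8)) - 3554)*(1269 - 2430) = (((-10 - 9) + 0) - 3554)*(1269 - 2430) = ((-19 + 0) - 3554)*(-1161) = (-19 - 3554)*(-1161) = -3573*(-1161) = 4148253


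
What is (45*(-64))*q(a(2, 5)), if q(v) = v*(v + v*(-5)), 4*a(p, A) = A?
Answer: 18000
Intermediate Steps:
a(p, A) = A/4
q(v) = -4*v² (q(v) = v*(v - 5*v) = v*(-4*v) = -4*v²)
(45*(-64))*q(a(2, 5)) = (45*(-64))*(-4*((¼)*5)²) = -(-11520)*(5/4)² = -(-11520)*25/16 = -2880*(-25/4) = 18000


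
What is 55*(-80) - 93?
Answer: -4493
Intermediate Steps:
55*(-80) - 93 = -4400 - 93 = -4493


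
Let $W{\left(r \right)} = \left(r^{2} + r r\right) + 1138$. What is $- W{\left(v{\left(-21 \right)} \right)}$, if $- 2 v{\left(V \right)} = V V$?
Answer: $- \frac{196757}{2} \approx -98379.0$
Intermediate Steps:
$v{\left(V \right)} = - \frac{V^{2}}{2}$ ($v{\left(V \right)} = - \frac{V V}{2} = - \frac{V^{2}}{2}$)
$W{\left(r \right)} = 1138 + 2 r^{2}$ ($W{\left(r \right)} = \left(r^{2} + r^{2}\right) + 1138 = 2 r^{2} + 1138 = 1138 + 2 r^{2}$)
$- W{\left(v{\left(-21 \right)} \right)} = - (1138 + 2 \left(- \frac{\left(-21\right)^{2}}{2}\right)^{2}) = - (1138 + 2 \left(\left(- \frac{1}{2}\right) 441\right)^{2}) = - (1138 + 2 \left(- \frac{441}{2}\right)^{2}) = - (1138 + 2 \cdot \frac{194481}{4}) = - (1138 + \frac{194481}{2}) = \left(-1\right) \frac{196757}{2} = - \frac{196757}{2}$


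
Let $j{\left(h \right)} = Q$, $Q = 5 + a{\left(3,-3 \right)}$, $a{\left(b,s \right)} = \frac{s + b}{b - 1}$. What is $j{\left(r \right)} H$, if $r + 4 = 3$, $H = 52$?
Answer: $260$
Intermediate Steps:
$r = -1$ ($r = -4 + 3 = -1$)
$a{\left(b,s \right)} = \frac{b + s}{-1 + b}$
$Q = 5$ ($Q = 5 + \frac{3 - 3}{-1 + 3} = 5 + \frac{1}{2} \cdot 0 = 5 + 0 = 5$)
$j{\left(h \right)} = 5$
$j{\left(r \right)} H = 5 \cdot 52 = 260$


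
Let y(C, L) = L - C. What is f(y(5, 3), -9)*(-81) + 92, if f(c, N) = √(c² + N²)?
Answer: 92 - 81*√85 ≈ -654.78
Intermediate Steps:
f(c, N) = √(N² + c²)
f(y(5, 3), -9)*(-81) + 92 = √((-9)² + (3 - 1*5)²)*(-81) + 92 = √(81 + (3 - 5)²)*(-81) + 92 = √(81 + (-2)²)*(-81) + 92 = √(81 + 4)*(-81) + 92 = √85*(-81) + 92 = -81*√85 + 92 = 92 - 81*√85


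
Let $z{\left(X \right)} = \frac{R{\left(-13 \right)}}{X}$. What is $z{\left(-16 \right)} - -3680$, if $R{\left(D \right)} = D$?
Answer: $\frac{58893}{16} \approx 3680.8$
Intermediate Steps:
$z{\left(X \right)} = - \frac{13}{X}$
$z{\left(-16 \right)} - -3680 = - \frac{13}{-16} - -3680 = \left(-13\right) \left(- \frac{1}{16}\right) + 3680 = \frac{13}{16} + 3680 = \frac{58893}{16}$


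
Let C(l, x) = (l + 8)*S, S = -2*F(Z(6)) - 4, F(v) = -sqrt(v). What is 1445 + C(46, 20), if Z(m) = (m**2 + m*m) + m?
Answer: 1229 + 108*sqrt(78) ≈ 2182.8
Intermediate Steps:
Z(m) = m + 2*m**2 (Z(m) = (m**2 + m**2) + m = 2*m**2 + m = m + 2*m**2)
S = -4 + 2*sqrt(78) (S = -(-2)*sqrt(6*(1 + 2*6)) - 4 = -(-2)*sqrt(6*(1 + 12)) - 4 = -(-2)*sqrt(6*13) - 4 = -(-2)*sqrt(78) - 4 = 2*sqrt(78) - 4 = -4 + 2*sqrt(78) ≈ 13.664)
C(l, x) = (-4 + 2*sqrt(78))*(8 + l) (C(l, x) = (l + 8)*(-4 + 2*sqrt(78)) = (8 + l)*(-4 + 2*sqrt(78)) = (-4 + 2*sqrt(78))*(8 + l))
1445 + C(46, 20) = 1445 - 2*(2 - sqrt(78))*(8 + 46) = 1445 - 2*(2 - sqrt(78))*54 = 1445 + (-216 + 108*sqrt(78)) = 1229 + 108*sqrt(78)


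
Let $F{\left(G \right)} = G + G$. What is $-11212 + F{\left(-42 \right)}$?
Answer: $-11296$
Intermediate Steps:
$F{\left(G \right)} = 2 G$
$-11212 + F{\left(-42 \right)} = -11212 + 2 \left(-42\right) = -11212 - 84 = -11296$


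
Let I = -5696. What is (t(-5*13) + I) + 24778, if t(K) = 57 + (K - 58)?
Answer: 19016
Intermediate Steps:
t(K) = -1 + K (t(K) = 57 + (-58 + K) = -1 + K)
(t(-5*13) + I) + 24778 = ((-1 - 5*13) - 5696) + 24778 = ((-1 - 65) - 5696) + 24778 = (-66 - 5696) + 24778 = -5762 + 24778 = 19016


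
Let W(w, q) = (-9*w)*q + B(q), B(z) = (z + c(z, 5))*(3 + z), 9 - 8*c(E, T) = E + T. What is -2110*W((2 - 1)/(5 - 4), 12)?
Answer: -120270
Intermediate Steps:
c(E, T) = 9/8 - E/8 - T/8 (c(E, T) = 9/8 - (E + T)/8 = 9/8 + (-E/8 - T/8) = 9/8 - E/8 - T/8)
B(z) = (½ + 7*z/8)*(3 + z) (B(z) = (z + (9/8 - z/8 - ⅛*5))*(3 + z) = (z + (9/8 - z/8 - 5/8))*(3 + z) = (z + (½ - z/8))*(3 + z) = (½ + 7*z/8)*(3 + z))
W(w, q) = 3/2 + 7*q²/8 + 25*q/8 - 9*q*w (W(w, q) = (-9*w)*q + (3/2 + 7*q²/8 + 25*q/8) = -9*q*w + (3/2 + 7*q²/8 + 25*q/8) = 3/2 + 7*q²/8 + 25*q/8 - 9*q*w)
-2110*W((2 - 1)/(5 - 4), 12) = -2110*(3/2 + (7/8)*12² + (25/8)*12 - 9*12*(2 - 1)/(5 - 4)) = -2110*(3/2 + (7/8)*144 + 75/2 - 9*12*1/1) = -2110*(3/2 + 126 + 75/2 - 9*12*1*1) = -2110*(3/2 + 126 + 75/2 - 9*12*1) = -2110*(3/2 + 126 + 75/2 - 108) = -2110*57 = -120270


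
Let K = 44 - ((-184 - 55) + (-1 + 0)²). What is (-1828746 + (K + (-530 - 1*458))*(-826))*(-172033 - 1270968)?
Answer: 1797387615590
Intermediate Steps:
K = 282 (K = 44 - (-239 + (-1)²) = 44 - (-239 + 1) = 44 - 1*(-238) = 44 + 238 = 282)
(-1828746 + (K + (-530 - 1*458))*(-826))*(-172033 - 1270968) = (-1828746 + (282 + (-530 - 1*458))*(-826))*(-172033 - 1270968) = (-1828746 + (282 + (-530 - 458))*(-826))*(-1443001) = (-1828746 + (282 - 988)*(-826))*(-1443001) = (-1828746 - 706*(-826))*(-1443001) = (-1828746 + 583156)*(-1443001) = -1245590*(-1443001) = 1797387615590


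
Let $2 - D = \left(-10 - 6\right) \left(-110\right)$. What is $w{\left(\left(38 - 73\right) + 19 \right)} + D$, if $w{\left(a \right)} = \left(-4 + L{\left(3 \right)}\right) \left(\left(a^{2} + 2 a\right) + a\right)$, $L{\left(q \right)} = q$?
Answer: $-1966$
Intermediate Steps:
$w{\left(a \right)} = - a^{2} - 3 a$ ($w{\left(a \right)} = \left(-4 + 3\right) \left(\left(a^{2} + 2 a\right) + a\right) = - (a^{2} + 3 a) = - a^{2} - 3 a$)
$D = -1758$ ($D = 2 - \left(-10 - 6\right) \left(-110\right) = 2 - \left(-16\right) \left(-110\right) = 2 - 1760 = -1758$)
$w{\left(\left(38 - 73\right) + 19 \right)} + D = - \left(\left(38 - 73\right) + 19\right) \left(3 + \left(\left(38 - 73\right) + 19\right)\right) - 1758 = - \left(-35 + 19\right) \left(3 + \left(-35 + 19\right)\right) - 1758 = \left(-1\right) \left(-16\right) \left(3 - 16\right) - 1758 = \left(-1\right) \left(-16\right) \left(-13\right) - 1758 = -208 - 1758 = -1966$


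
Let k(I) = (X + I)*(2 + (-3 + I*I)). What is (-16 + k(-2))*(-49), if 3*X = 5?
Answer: 833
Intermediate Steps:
X = 5/3 (X = (⅓)*5 = 5/3 ≈ 1.6667)
k(I) = (-1 + I²)*(5/3 + I) (k(I) = (5/3 + I)*(2 + (-3 + I*I)) = (5/3 + I)*(2 + (-3 + I²)) = (5/3 + I)*(-1 + I²) = (-1 + I²)*(5/3 + I))
(-16 + k(-2))*(-49) = (-16 + (-5/3 + (-2)³ - 1*(-2) + (5/3)*(-2)²))*(-49) = (-16 + (-5/3 - 8 + 2 + (5/3)*4))*(-49) = (-16 + (-5/3 - 8 + 2 + 20/3))*(-49) = (-16 - 1)*(-49) = -17*(-49) = 833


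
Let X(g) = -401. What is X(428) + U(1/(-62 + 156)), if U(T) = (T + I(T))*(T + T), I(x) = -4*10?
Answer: -1775377/4418 ≈ -401.85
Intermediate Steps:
I(x) = -40
U(T) = 2*T*(-40 + T) (U(T) = (T - 40)*(T + T) = (-40 + T)*(2*T) = 2*T*(-40 + T))
X(428) + U(1/(-62 + 156)) = -401 + 2*(-40 + 1/(-62 + 156))/(-62 + 156) = -401 + 2*(-40 + 1/94)/94 = -401 + 2*(1/94)*(-40 + 1/94) = -401 + 2*(1/94)*(-3759/94) = -401 - 3759/4418 = -1775377/4418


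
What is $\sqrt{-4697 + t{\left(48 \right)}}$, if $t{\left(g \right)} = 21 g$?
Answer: $i \sqrt{3689} \approx 60.737 i$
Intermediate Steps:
$\sqrt{-4697 + t{\left(48 \right)}} = \sqrt{-4697 + 21 \cdot 48} = \sqrt{-4697 + 1008} = \sqrt{-3689} = i \sqrt{3689}$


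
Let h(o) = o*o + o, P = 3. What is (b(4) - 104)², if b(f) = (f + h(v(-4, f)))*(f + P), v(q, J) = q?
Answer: 64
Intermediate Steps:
h(o) = o + o² (h(o) = o² + o = o + o²)
b(f) = (3 + f)*(12 + f) (b(f) = (f - 4*(1 - 4))*(f + 3) = (f - 4*(-3))*(3 + f) = (f + 12)*(3 + f) = (12 + f)*(3 + f) = (3 + f)*(12 + f))
(b(4) - 104)² = ((36 + 4² + 15*4) - 104)² = ((36 + 16 + 60) - 104)² = (112 - 104)² = 8² = 64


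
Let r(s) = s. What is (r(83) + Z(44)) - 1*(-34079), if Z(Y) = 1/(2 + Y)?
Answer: 1571453/46 ≈ 34162.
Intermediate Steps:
(r(83) + Z(44)) - 1*(-34079) = (83 + 1/(2 + 44)) - 1*(-34079) = (83 + 1/46) + 34079 = 3819/46 + 34079 = 1571453/46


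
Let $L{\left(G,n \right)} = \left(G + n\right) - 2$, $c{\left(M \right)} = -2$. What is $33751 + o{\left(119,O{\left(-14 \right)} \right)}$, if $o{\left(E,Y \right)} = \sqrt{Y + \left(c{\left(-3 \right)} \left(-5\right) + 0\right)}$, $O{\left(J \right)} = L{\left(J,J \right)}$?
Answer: $33751 + 2 i \sqrt{5} \approx 33751.0 + 4.4721 i$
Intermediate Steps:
$L{\left(G,n \right)} = -2 + G + n$
$O{\left(J \right)} = -2 + 2 J$ ($O{\left(J \right)} = -2 + J + J = -2 + 2 J$)
$o{\left(E,Y \right)} = \sqrt{10 + Y}$ ($o{\left(E,Y \right)} = \sqrt{Y + \left(\left(-2\right) \left(-5\right) + 0\right)} = \sqrt{Y + \left(10 + 0\right)} = \sqrt{Y + 10} = \sqrt{10 + Y}$)
$33751 + o{\left(119,O{\left(-14 \right)} \right)} = 33751 + \sqrt{10 + \left(-2 + 2 \left(-14\right)\right)} = 33751 + \sqrt{10 - 30} = 33751 + \sqrt{-20} = 33751 + 2 i \sqrt{5}$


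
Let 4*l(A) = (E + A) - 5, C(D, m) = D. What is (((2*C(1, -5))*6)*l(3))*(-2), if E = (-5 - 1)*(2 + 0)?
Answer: 84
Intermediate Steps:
E = -12 (E = -6*2 = -12)
l(A) = -17/4 + A/4 (l(A) = ((-12 + A) - 5)/4 = (-17 + A)/4 = -17/4 + A/4)
(((2*C(1, -5))*6)*l(3))*(-2) = (((2*1)*6)*(-17/4 + (1/4)*3))*(-2) = ((2*6)*(-17/4 + 3/4))*(-2) = (12*(-7/2))*(-2) = -42*(-2) = 84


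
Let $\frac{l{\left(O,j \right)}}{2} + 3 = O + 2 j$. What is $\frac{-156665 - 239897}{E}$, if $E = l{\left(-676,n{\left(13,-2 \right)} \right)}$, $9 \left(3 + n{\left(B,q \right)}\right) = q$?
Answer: $\frac{1784529}{6169} \approx 289.27$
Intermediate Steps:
$n{\left(B,q \right)} = -3 + \frac{q}{9}$
$l{\left(O,j \right)} = -6 + 2 O + 4 j$ ($l{\left(O,j \right)} = -6 + 2 \left(O + 2 j\right) = -6 + \left(2 O + 4 j\right) = -6 + 2 O + 4 j$)
$E = - \frac{12338}{9}$ ($E = -6 + 2 \left(-676\right) + 4 \left(-3 + \frac{1}{9} \left(-2\right)\right) = -6 - 1352 + 4 \left(-3 - \frac{2}{9}\right) = -6 - 1352 + 4 \left(- \frac{29}{9}\right) = -6 - 1352 - \frac{116}{9} = - \frac{12338}{9} \approx -1370.9$)
$\frac{-156665 - 239897}{E} = \frac{-156665 - 239897}{- \frac{12338}{9}} = \left(-156665 - 239897\right) \left(- \frac{9}{12338}\right) = \left(-396562\right) \left(- \frac{9}{12338}\right) = \frac{1784529}{6169}$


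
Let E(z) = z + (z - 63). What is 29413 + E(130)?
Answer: 29610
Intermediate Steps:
E(z) = -63 + 2*z (E(z) = z + (-63 + z) = -63 + 2*z)
29413 + E(130) = 29413 + (-63 + 2*130) = 29413 + (-63 + 260) = 29413 + 197 = 29610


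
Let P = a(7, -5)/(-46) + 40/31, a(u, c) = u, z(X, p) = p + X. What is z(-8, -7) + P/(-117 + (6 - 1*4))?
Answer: -2461473/163990 ≈ -15.010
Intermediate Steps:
z(X, p) = X + p
P = 1623/1426 (P = 7/(-46) + 40/31 = 7*(-1/46) + 40*(1/31) = -7/46 + 40/31 = 1623/1426 ≈ 1.1381)
z(-8, -7) + P/(-117 + (6 - 1*4)) = (-8 - 7) + (1623/1426)/(-117 + (6 - 1*4)) = -15 + (1623/1426)/(-117 + (6 - 4)) = -15 + (1623/1426)/(-117 + 2) = -15 + (1623/1426)/(-115) = -15 - 1/115*1623/1426 = -15 - 1623/163990 = -2461473/163990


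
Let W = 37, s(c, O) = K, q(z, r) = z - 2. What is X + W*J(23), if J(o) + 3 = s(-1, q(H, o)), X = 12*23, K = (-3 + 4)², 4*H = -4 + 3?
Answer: 202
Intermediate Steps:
H = -¼ (H = (-4 + 3)/4 = (¼)*(-1) = -¼ ≈ -0.25000)
q(z, r) = -2 + z
K = 1 (K = 1² = 1)
s(c, O) = 1
X = 276
J(o) = -2 (J(o) = -3 + 1 = -2)
X + W*J(23) = 276 + 37*(-2) = 276 - 74 = 202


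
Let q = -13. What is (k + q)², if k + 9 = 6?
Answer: 256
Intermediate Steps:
k = -3 (k = -9 + 6 = -3)
(k + q)² = (-3 - 13)² = (-16)² = 256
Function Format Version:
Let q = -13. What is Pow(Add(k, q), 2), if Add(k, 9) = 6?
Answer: 256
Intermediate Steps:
k = -3 (k = Add(-9, 6) = -3)
Pow(Add(k, q), 2) = Pow(Add(-3, -13), 2) = Pow(-16, 2) = 256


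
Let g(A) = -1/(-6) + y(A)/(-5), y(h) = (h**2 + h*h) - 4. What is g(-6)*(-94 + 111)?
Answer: -6851/30 ≈ -228.37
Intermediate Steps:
y(h) = -4 + 2*h**2 (y(h) = (h**2 + h**2) - 4 = 2*h**2 - 4 = -4 + 2*h**2)
g(A) = 29/30 - 2*A**2/5 (g(A) = -1/(-6) + (-4 + 2*A**2)/(-5) = -1*(-1/6) + (-4 + 2*A**2)*(-1/5) = 1/6 + (4/5 - 2*A**2/5) = 29/30 - 2*A**2/5)
g(-6)*(-94 + 111) = (29/30 - 2/5*(-6)**2)*(-94 + 111) = (29/30 - 2/5*36)*17 = (29/30 - 72/5)*17 = -403/30*17 = -6851/30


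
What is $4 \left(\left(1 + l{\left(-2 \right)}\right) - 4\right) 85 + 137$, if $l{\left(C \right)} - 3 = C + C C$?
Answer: $817$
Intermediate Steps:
$l{\left(C \right)} = 3 + C + C^{2}$ ($l{\left(C \right)} = 3 + \left(C + C C\right) = 3 + \left(C + C^{2}\right) = 3 + C + C^{2}$)
$4 \left(\left(1 + l{\left(-2 \right)}\right) - 4\right) 85 + 137 = 4 \left(\left(1 + \left(3 - 2 + \left(-2\right)^{2}\right)\right) - 4\right) 85 + 137 = 4 \left(\left(1 + \left(3 - 2 + 4\right)\right) - 4\right) 85 + 137 = 4 \left(\left(1 + 5\right) - 4\right) 85 + 137 = 4 \left(6 - 4\right) 85 + 137 = 4 \cdot 2 \cdot 85 + 137 = 8 \cdot 85 + 137 = 680 + 137 = 817$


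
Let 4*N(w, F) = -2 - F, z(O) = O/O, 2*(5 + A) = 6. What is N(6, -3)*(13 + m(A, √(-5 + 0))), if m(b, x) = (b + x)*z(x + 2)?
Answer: 11/4 + I*√5/4 ≈ 2.75 + 0.55902*I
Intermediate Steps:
A = -2 (A = -5 + (½)*6 = -5 + 3 = -2)
z(O) = 1
m(b, x) = b + x (m(b, x) = (b + x)*1 = b + x)
N(w, F) = -½ - F/4 (N(w, F) = (-2 - F)/4 = -½ - F/4)
N(6, -3)*(13 + m(A, √(-5 + 0))) = (-½ - ¼*(-3))*(13 + (-2 + √(-5 + 0))) = (-½ + ¾)*(13 + (-2 + √(-5))) = (13 + (-2 + I*√5))/4 = (11 + I*√5)/4 = 11/4 + I*√5/4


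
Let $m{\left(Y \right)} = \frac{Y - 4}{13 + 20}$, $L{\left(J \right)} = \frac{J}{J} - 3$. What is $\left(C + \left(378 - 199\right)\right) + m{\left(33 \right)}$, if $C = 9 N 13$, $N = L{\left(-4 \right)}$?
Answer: $- \frac{1786}{33} \approx -54.121$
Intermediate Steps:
$L{\left(J \right)} = -2$ ($L{\left(J \right)} = 1 - 3 = -2$)
$N = -2$
$m{\left(Y \right)} = - \frac{4}{33} + \frac{Y}{33}$ ($m{\left(Y \right)} = \frac{-4 + Y}{33} = \left(-4 + Y\right) \frac{1}{33} = - \frac{4}{33} + \frac{Y}{33}$)
$C = -234$ ($C = 9 \left(-2\right) 13 = \left(-18\right) 13 = -234$)
$\left(C + \left(378 - 199\right)\right) + m{\left(33 \right)} = \left(-234 + \left(378 - 199\right)\right) + \left(- \frac{4}{33} + \frac{1}{33} \cdot 33\right) = \left(-234 + 179\right) + \left(- \frac{4}{33} + 1\right) = -55 + \frac{29}{33} = - \frac{1786}{33}$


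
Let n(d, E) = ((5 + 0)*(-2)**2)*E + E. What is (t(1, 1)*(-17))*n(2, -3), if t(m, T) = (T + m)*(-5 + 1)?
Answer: -8568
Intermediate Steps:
t(m, T) = -4*T - 4*m (t(m, T) = (T + m)*(-4) = -4*T - 4*m)
n(d, E) = 21*E (n(d, E) = (5*4)*E + E = 20*E + E = 21*E)
(t(1, 1)*(-17))*n(2, -3) = ((-4*1 - 4*1)*(-17))*(21*(-3)) = ((-4 - 4)*(-17))*(-63) = -8*(-17)*(-63) = 136*(-63) = -8568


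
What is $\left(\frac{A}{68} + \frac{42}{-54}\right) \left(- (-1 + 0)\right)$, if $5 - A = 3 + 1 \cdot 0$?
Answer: $- \frac{229}{306} \approx -0.74837$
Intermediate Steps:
$A = 2$ ($A = 5 - \left(3 + 1 \cdot 0\right) = 5 - \left(3 + 0\right) = 5 - 3 = 2$)
$\left(\frac{A}{68} + \frac{42}{-54}\right) \left(- (-1 + 0)\right) = \left(\frac{2}{68} + \frac{42}{-54}\right) \left(- (-1 + 0)\right) = \left(2 \cdot \frac{1}{68} + 42 \left(- \frac{1}{54}\right)\right) \left(\left(-1\right) \left(-1\right)\right) = \left(\frac{1}{34} - \frac{7}{9}\right) 1 = \left(- \frac{229}{306}\right) 1 = - \frac{229}{306}$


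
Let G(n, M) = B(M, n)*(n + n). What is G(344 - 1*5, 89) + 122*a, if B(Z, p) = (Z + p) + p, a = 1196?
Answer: 665938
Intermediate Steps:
B(Z, p) = Z + 2*p
G(n, M) = 2*n*(M + 2*n) (G(n, M) = (M + 2*n)*(n + n) = (M + 2*n)*(2*n) = 2*n*(M + 2*n))
G(344 - 1*5, 89) + 122*a = 2*(344 - 1*5)*(89 + 2*(344 - 1*5)) + 122*1196 = 2*(344 - 5)*(89 + 2*(344 - 5)) + 145912 = 2*339*(89 + 2*339) + 145912 = 2*339*(89 + 678) + 145912 = 2*339*767 + 145912 = 520026 + 145912 = 665938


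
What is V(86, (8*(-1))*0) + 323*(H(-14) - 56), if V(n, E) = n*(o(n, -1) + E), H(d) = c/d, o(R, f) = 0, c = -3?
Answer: -252263/14 ≈ -18019.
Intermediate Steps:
H(d) = -3/d
V(n, E) = E*n (V(n, E) = n*(0 + E) = n*E = E*n)
V(86, (8*(-1))*0) + 323*(H(-14) - 56) = ((8*(-1))*0)*86 + 323*(-3/(-14) - 56) = -8*0*86 + 323*(-3*(-1/14) - 56) = 0*86 + 323*(3/14 - 56) = 0 + 323*(-781/14) = 0 - 252263/14 = -252263/14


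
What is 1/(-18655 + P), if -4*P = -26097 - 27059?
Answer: -1/5366 ≈ -0.00018636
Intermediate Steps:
P = 13289 (P = -(-26097 - 27059)/4 = -¼*(-53156) = 13289)
1/(-18655 + P) = 1/(-18655 + 13289) = 1/(-5366) = -1/5366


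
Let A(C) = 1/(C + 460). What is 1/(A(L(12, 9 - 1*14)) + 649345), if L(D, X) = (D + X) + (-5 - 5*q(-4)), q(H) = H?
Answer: 482/312984291 ≈ 1.5400e-6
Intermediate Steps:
L(D, X) = 15 + D + X (L(D, X) = (D + X) + (-5 - 5*(-4)) = (D + X) + (-5 + 20) = (D + X) + 15 = 15 + D + X)
A(C) = 1/(460 + C)
1/(A(L(12, 9 - 1*14)) + 649345) = 1/(1/(460 + (15 + 12 + (9 - 1*14))) + 649345) = 1/(1/(460 + (15 + 12 + (9 - 14))) + 649345) = 1/(1/(460 + (15 + 12 - 5)) + 649345) = 1/(1/(460 + 22) + 649345) = 1/(1/482 + 649345) = 1/(312984291/482) = 482/312984291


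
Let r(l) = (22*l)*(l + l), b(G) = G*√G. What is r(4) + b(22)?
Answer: 704 + 22*√22 ≈ 807.19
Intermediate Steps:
b(G) = G^(3/2)
r(l) = 44*l² (r(l) = (22*l)*(2*l) = 44*l²)
r(4) + b(22) = 44*4² + 22^(3/2) = 44*16 + 22*√22 = 704 + 22*√22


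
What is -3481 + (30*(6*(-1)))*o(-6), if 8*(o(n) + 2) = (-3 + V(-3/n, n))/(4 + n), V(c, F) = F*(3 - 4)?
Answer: -12349/4 ≈ -3087.3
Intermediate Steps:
V(c, F) = -F (V(c, F) = F*(-1) = -F)
o(n) = -2 + (-3 - n)/(8*(4 + n)) (o(n) = -2 + ((-3 - n)/(4 + n))/8 = -2 + (-3 - n)/(8*(4 + n)))
-3481 + (30*(6*(-1)))*o(-6) = -3481 + (30*(6*(-1)))*((-67 - 17*(-6))/(8*(4 - 6))) = -3481 + (30*(-6))*((1/8)*(-67 + 102)/(-2)) = -3481 - 45*(-1)*35/(2*2) = -3481 - 180*(-35/16) = -3481 + 1575/4 = -12349/4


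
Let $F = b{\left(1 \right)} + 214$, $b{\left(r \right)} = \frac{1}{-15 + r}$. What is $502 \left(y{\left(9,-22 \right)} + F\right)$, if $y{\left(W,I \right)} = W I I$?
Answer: $\frac{16058729}{7} \approx 2.2941 \cdot 10^{6}$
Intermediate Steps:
$y{\left(W,I \right)} = W I^{2}$ ($y{\left(W,I \right)} = I W I = W I^{2}$)
$F = \frac{2995}{14}$ ($F = \frac{1}{-15 + 1} + 214 = \frac{1}{-14} + 214 = - \frac{1}{14} + 214 = \frac{2995}{14} \approx 213.93$)
$502 \left(y{\left(9,-22 \right)} + F\right) = 502 \left(9 \left(-22\right)^{2} + \frac{2995}{14}\right) = 502 \left(9 \cdot 484 + \frac{2995}{14}\right) = 502 \left(4356 + \frac{2995}{14}\right) = 502 \cdot \frac{63979}{14} = \frac{16058729}{7}$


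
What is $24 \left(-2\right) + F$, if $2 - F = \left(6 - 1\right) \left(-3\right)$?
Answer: $-31$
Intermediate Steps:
$F = 17$ ($F = 2 - \left(6 - 1\right) \left(-3\right) = 2 - 5 \left(-3\right) = 2 - -15 = 2 + 15 = 17$)
$24 \left(-2\right) + F = 24 \left(-2\right) + 17 = -48 + 17 = -31$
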